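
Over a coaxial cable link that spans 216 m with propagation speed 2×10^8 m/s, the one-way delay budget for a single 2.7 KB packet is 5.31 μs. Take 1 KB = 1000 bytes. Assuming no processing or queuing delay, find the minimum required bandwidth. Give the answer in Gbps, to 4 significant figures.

L = 21600 bits.
Propagation delay = 216 / 200000000 = 1.08 μs.
Transmission budget = 5.31 − 1.08 = 4.23 μs.
R ≥ L / t_tx = 21600 bits / 4.23e-06 s = 5.106 Gbps.

5.106 Gbps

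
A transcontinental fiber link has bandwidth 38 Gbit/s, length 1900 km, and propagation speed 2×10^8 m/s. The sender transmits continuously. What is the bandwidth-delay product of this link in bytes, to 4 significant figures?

Propagation delay = 1900000 / 200000000 = 0.0095 s.
BDP = R × t_prop = 38000000000 × 0.0095 = 361000000 bits.
In bytes: 361000000/8 = 45130000 bytes.

45130000 bytes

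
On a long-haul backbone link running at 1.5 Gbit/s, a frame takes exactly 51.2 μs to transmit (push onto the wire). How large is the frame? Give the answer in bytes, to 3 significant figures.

L = R × t_tx = 1500000000 b/s × 5.12e-05 s = 76800 bits.
In bytes: 76800 / 8 = 9600 bytes.

9600 bytes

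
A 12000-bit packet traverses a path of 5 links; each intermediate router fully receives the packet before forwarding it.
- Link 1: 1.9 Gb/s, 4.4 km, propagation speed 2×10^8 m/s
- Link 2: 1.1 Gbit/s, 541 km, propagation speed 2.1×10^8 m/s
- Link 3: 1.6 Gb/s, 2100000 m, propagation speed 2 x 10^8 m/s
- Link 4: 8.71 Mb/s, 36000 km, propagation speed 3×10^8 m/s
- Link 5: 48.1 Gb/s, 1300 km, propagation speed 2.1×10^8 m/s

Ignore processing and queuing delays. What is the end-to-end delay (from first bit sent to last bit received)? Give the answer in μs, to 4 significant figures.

Transmission delays (L/R per hop): 6.31579, 10.9091, 7.5, 1377.73, 0.24948 μs; sum = 1402.7 μs.
Propagation delays (d/s per hop): 22, 2576.19, 10500, 120000, 6190.48 μs; sum = 139289 μs.
End-to-end = 140700 μs.

140700 μs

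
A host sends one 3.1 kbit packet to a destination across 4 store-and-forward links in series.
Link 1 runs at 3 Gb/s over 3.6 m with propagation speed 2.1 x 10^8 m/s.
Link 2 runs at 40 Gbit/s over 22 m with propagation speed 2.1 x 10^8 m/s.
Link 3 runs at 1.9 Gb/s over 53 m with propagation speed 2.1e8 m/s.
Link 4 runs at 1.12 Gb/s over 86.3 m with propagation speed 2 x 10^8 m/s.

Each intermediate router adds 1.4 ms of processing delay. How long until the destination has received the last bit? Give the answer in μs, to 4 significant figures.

4206 μs

L = 3100 bits.
Transmission delays (L/R per hop): 1.03333, 0.0775, 1.63158, 2.76786 μs; sum = 5.51027 μs.
Propagation delays (d/s per hop): 0.0171429, 0.104762, 0.252381, 0.4315 μs; sum = 0.805786 μs.
Processing at 3 router(s): 3 × 1.4 ms = 4200 μs.
End-to-end = 4206 μs.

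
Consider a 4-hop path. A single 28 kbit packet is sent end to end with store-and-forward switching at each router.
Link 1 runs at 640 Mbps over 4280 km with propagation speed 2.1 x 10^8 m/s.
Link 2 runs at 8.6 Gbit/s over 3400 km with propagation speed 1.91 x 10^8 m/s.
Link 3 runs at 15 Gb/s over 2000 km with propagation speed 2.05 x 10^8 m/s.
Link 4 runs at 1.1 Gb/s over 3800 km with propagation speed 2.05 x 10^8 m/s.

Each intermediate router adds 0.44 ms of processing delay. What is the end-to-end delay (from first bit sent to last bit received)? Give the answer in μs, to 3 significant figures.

67900 μs

L = 28000 bits.
Transmission delays (L/R per hop): 43.75, 3.25581, 1.86667, 25.4545 μs; sum = 74.327 μs.
Propagation delays (d/s per hop): 20381, 17801, 9756.1, 18536.6 μs; sum = 66474.7 μs.
Processing at 3 router(s): 3 × 0.44 ms = 1320 μs.
End-to-end = 67900 μs.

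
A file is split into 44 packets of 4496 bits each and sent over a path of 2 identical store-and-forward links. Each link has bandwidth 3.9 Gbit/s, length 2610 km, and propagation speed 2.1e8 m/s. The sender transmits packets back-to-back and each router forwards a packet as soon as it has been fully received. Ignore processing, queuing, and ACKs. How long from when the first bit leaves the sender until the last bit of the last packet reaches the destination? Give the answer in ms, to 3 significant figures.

24.9 ms

Per-hop transmission t_tx = L/R = 4496/3900000000 = 0.00115282 ms.
Per-hop propagation t_prop = 2610000/210000000 = 12.4286 ms.
Pipeline fill: first packet needs 2·t_tx to clear all hops; remaining 43 packets each add one t_tx.
Total = (2+44-1)·t_tx + 2·t_prop = 45·0.00115282 + 2·12.4286 = 24.9 ms.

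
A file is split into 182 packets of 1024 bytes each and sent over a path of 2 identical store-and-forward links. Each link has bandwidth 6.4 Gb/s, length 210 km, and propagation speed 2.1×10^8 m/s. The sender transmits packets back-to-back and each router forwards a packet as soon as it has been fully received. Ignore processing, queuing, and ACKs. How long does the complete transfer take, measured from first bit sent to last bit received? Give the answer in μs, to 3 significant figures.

2230 μs

Per-hop transmission t_tx = L/R = 8192/6400000000 = 1.28 μs.
Per-hop propagation t_prop = 210000/210000000 = 1000 μs.
Pipeline fill: first packet needs 2·t_tx to clear all hops; remaining 181 packets each add one t_tx.
Total = (2+182-1)·t_tx + 2·t_prop = 183·1.28 + 2·1000 = 2230 μs.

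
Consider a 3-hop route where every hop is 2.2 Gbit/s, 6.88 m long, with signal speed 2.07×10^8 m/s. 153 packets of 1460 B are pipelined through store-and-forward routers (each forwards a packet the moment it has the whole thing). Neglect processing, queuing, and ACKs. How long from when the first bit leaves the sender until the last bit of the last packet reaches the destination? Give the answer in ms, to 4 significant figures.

0.8230 ms

Per-hop transmission t_tx = L/R = 11680/2200000000 = 0.00530909 ms.
Per-hop propagation t_prop = 6.88/2.07e+08 = 3.32367e-05 ms.
Pipeline fill: first packet needs 3·t_tx to clear all hops; remaining 152 packets each add one t_tx.
Total = (3+153-1)·t_tx + 3·t_prop = 155·0.00530909 + 3·3.32367e-05 = 0.8230 ms.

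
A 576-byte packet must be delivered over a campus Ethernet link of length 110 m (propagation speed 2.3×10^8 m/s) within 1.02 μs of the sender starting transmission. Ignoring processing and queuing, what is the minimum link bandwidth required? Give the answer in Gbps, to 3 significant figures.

L = 4608 bits.
Propagation delay = 110 / 2.3e+08 = 0.478261 μs.
Transmission budget = 1.02 − 0.478261 = 0.541739 μs.
R ≥ L / t_tx = 4608 bits / 5.41739e-07 s = 8.51 Gbps.

8.51 Gbps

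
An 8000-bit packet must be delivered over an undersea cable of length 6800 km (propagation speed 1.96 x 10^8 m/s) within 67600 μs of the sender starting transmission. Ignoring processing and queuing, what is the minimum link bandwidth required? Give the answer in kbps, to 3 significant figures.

243 kbps

Propagation delay = 6800000 / 196000000 = 34693.9 μs.
Transmission budget = 67600 − 34693.9 = 32906.1 μs.
R ≥ L / t_tx = 8000 bits / 0.0329061 s = 243 kbps.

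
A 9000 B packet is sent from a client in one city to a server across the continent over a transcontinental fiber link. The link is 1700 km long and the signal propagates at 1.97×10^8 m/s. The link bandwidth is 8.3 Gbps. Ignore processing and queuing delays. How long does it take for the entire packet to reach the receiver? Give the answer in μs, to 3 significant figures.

L = 9000 × 8 = 72000 bits.
Transmission delay = L/R = 72000 / 8.3e+09 = 8.6747 μs.
Propagation delay = d/s = 1700000 m / 197000000 m/s = 8629.44 μs.
Total = 8640 μs.

8640 μs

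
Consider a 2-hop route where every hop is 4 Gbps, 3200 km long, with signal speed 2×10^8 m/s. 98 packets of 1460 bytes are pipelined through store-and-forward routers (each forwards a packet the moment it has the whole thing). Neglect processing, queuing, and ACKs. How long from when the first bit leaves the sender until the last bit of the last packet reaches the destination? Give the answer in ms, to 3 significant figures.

Per-hop transmission t_tx = L/R = 11680/4000000000 = 0.00292 ms.
Per-hop propagation t_prop = 3200000/200000000 = 16 ms.
Pipeline fill: first packet needs 2·t_tx to clear all hops; remaining 97 packets each add one t_tx.
Total = (2+98-1)·t_tx + 2·t_prop = 99·0.00292 + 2·16 = 32.3 ms.

32.3 ms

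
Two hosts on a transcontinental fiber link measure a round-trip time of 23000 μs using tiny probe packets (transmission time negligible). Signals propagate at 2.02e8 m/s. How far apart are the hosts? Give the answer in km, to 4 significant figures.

One-way propagation = RTT/2 = 11500 μs.
d = s × t = 202000000 × 0.0115 = 2323 km.

2323 km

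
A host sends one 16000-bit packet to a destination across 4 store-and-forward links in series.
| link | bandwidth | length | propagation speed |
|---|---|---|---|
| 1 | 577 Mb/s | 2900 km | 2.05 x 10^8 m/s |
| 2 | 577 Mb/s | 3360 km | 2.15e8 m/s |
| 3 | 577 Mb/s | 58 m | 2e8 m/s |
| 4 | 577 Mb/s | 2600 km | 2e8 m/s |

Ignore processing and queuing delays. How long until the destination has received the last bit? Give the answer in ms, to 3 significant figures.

Transmission delay per hop = L/R = 16000/577000000 = 0.0277296 ms; 4 hops → 0.110919 ms.
Propagation delays (d/s per hop): 14.1463, 15.6279, 0.00029, 13 ms; sum = 42.7745 ms.
End-to-end = 42.9 ms.

42.9 ms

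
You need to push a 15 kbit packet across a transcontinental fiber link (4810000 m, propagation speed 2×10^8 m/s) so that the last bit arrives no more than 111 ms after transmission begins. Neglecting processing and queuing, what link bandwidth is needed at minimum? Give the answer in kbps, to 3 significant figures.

173 kbps

Propagation delay = 4810000 / 200000000 = 24.05 ms.
Transmission budget = 111 − 24.05 = 86.95 ms.
R ≥ L / t_tx = 15000 bits / 0.08695 s = 173 kbps.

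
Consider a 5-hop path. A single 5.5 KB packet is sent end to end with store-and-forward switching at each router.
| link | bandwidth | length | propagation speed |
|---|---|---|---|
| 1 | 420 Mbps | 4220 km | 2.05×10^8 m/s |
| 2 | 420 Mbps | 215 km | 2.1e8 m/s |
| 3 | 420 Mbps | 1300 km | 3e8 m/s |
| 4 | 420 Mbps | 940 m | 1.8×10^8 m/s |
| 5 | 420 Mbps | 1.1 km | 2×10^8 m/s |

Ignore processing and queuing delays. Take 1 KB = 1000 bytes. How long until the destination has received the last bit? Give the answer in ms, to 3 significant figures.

26.5 ms

L = 44000 bits.
Transmission delay per hop = L/R = 44000/420000000 = 0.104762 ms; 5 hops → 0.52381 ms.
Propagation delays (d/s per hop): 20.5854, 1.02381, 4.33333, 0.00522222, 0.0055 ms; sum = 25.9532 ms.
End-to-end = 26.5 ms.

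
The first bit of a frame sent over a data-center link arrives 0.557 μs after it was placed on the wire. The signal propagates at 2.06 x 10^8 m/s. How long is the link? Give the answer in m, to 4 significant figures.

114.7 m

d = s × t_prop = 206000000 × 5.57e-07 = 114.7 m.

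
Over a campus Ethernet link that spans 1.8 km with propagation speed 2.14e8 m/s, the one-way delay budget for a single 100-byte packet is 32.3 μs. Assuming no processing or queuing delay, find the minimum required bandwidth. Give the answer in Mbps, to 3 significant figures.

L = 800 bits.
Propagation delay = 1800 / 214000000 = 8.41121 μs.
Transmission budget = 32.3 − 8.41121 = 23.8888 μs.
R ≥ L / t_tx = 800 bits / 2.38888e-05 s = 33.5 Mbps.

33.5 Mbps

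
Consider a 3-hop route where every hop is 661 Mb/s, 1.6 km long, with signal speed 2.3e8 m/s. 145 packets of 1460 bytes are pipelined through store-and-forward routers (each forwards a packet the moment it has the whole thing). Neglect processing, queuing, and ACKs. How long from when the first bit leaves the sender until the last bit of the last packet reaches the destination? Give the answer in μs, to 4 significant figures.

2618 μs

Per-hop transmission t_tx = L/R = 11680/661000000 = 17.6702 μs.
Per-hop propagation t_prop = 1600/2.3e+08 = 6.95652 μs.
Pipeline fill: first packet needs 3·t_tx to clear all hops; remaining 144 packets each add one t_tx.
Total = (3+145-1)·t_tx + 3·t_prop = 147·17.6702 + 3·6.95652 = 2618 μs.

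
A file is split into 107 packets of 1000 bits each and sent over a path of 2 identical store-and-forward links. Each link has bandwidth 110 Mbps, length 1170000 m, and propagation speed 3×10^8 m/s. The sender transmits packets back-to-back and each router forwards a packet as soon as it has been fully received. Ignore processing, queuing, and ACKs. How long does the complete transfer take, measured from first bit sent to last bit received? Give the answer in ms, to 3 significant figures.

Per-hop transmission t_tx = L/R = 1000/110000000 = 0.00909091 ms.
Per-hop propagation t_prop = 1170000/300000000 = 3.9 ms.
Pipeline fill: first packet needs 2·t_tx to clear all hops; remaining 106 packets each add one t_tx.
Total = (2+107-1)·t_tx + 2·t_prop = 108·0.00909091 + 2·3.9 = 8.78 ms.

8.78 ms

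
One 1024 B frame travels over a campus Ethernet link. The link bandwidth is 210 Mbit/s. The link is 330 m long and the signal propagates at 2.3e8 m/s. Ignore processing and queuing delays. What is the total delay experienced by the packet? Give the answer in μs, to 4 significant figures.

40.44 μs

L = 1024 × 8 = 8192 bits.
Transmission delay = L/R = 8192 / 210000000 = 39.0095 μs.
Propagation delay = d/s = 330 m / 2.3e+08 m/s = 1.43478 μs.
Total = 40.44 μs.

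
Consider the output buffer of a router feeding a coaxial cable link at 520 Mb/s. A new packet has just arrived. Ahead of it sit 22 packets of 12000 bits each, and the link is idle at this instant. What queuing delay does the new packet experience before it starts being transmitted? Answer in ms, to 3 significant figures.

Each queued packet: L/R = 12000/520000000 = 0.0230769 ms.
22 queued → 0.507692 ms.
Queuing delay = 0.508 ms.

0.508 ms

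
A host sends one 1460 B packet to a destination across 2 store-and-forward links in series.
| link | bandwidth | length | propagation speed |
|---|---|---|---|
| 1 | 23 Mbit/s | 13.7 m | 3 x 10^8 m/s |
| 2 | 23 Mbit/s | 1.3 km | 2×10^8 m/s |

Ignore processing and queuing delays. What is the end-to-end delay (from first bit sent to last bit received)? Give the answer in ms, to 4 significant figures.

L = 1460 × 8 = 11680 bits.
Transmission delay per hop = L/R = 11680/23000000 = 0.507826 ms; 2 hops → 1.01565 ms.
Propagation delays (d/s per hop): 4.56667e-05, 0.0065 ms; sum = 0.00654567 ms.
End-to-end = 1.022 ms.

1.022 ms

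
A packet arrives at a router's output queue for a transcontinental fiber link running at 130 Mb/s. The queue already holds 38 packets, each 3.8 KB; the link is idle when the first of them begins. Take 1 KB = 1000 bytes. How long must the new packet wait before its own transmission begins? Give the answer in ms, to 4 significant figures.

8.886 ms

Each queued packet: L/R = 30400/130000000 = 0.233846 ms.
38 queued → 8.88615 ms.
Queuing delay = 8.886 ms.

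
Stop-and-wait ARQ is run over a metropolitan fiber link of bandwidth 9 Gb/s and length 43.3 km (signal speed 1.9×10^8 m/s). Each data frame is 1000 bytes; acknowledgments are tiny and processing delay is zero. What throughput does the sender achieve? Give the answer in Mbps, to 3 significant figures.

17.5 Mbps

t_tx = L/R = 8000/9000000000 = 8.88889e-07 s.
t_prop = 43300/190000000 = 0.000227895 s; RTT = 0.000455789 s.
Cycle = t_tx + RTT = 0.000456678 s.
Throughput = L / cycle = 8000 / 0.000456678 = 17.5 Mbps.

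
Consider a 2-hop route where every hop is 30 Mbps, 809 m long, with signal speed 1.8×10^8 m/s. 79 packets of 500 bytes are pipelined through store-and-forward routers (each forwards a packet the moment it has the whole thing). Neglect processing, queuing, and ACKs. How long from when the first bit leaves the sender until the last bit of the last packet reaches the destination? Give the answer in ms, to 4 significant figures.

Per-hop transmission t_tx = L/R = 4000/30000000 = 0.133333 ms.
Per-hop propagation t_prop = 809/180000000 = 0.00449444 ms.
Pipeline fill: first packet needs 2·t_tx to clear all hops; remaining 78 packets each add one t_tx.
Total = (2+79-1)·t_tx + 2·t_prop = 80·0.133333 + 2·0.00449444 = 10.68 ms.

10.68 ms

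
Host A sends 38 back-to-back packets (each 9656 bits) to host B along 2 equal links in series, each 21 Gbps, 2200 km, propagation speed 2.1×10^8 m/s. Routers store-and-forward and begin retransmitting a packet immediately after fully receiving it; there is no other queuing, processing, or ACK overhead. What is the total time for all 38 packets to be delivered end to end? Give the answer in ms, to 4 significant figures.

Per-hop transmission t_tx = L/R = 9656/21000000000 = 0.00045981 ms.
Per-hop propagation t_prop = 2200000/210000000 = 10.4762 ms.
Pipeline fill: first packet needs 2·t_tx to clear all hops; remaining 37 packets each add one t_tx.
Total = (2+38-1)·t_tx + 2·t_prop = 39·0.00045981 + 2·10.4762 = 20.97 ms.

20.97 ms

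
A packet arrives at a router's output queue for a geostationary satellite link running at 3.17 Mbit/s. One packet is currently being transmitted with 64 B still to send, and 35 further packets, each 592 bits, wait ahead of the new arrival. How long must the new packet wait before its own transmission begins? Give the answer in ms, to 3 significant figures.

Each queued packet: L/R = 592/3170000 = 0.186751 ms.
35 queued → 6.53628 ms.
Plus remaining 512 bits of current packet: 0.161514 ms.
Queuing delay = 6.70 ms.

6.70 ms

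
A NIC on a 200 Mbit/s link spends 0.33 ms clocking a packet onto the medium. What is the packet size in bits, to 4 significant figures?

L = R × t_tx = 200000000 b/s × 0.00033 s = 66000 bits.

66000 bits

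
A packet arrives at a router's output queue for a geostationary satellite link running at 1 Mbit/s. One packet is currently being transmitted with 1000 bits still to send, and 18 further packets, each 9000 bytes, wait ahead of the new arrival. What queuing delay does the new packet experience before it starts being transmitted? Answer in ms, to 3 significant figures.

Each queued packet: L/R = 72000/1000000 = 72 ms.
18 queued → 1296 ms.
Plus remaining 1000 bits of current packet: 1 ms.
Queuing delay = 1300 ms.

1300 ms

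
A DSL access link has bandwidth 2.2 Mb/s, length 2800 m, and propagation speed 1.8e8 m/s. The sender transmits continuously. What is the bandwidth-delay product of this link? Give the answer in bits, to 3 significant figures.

Propagation delay = 2800 / 180000000 = 1.55556e-05 s.
BDP = R × t_prop = 2200000 × 1.55556e-05 = 34.2222 bits.

34.2 bits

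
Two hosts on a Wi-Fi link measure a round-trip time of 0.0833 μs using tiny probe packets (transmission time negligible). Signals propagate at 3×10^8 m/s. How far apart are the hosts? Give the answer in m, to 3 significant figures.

One-way propagation = RTT/2 = 0.04165 μs.
d = s × t = 300000000 × 4.165e-08 = 12.5 m.

12.5 m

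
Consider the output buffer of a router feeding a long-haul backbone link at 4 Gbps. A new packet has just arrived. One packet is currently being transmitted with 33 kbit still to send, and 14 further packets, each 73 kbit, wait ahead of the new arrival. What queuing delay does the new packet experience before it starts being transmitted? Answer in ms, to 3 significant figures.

Each queued packet: L/R = 73000/4000000000 = 0.01825 ms.
14 queued → 0.2555 ms.
Plus remaining 33000 bits of current packet: 0.00825 ms.
Queuing delay = 0.264 ms.

0.264 ms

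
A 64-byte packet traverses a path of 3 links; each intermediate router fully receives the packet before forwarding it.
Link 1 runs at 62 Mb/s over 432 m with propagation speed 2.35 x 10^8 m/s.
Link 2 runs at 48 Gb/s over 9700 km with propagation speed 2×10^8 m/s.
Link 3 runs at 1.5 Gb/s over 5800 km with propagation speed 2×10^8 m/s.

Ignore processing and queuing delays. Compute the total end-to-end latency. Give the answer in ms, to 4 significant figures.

77.51 ms

L = 64 × 8 = 512 bits.
Transmission delays (L/R per hop): 0.00825806, 1.06667e-05, 0.000341333 ms; sum = 0.00861006 ms.
Propagation delays (d/s per hop): 0.0018383, 48.5, 29 ms; sum = 77.5018 ms.
End-to-end = 77.51 ms.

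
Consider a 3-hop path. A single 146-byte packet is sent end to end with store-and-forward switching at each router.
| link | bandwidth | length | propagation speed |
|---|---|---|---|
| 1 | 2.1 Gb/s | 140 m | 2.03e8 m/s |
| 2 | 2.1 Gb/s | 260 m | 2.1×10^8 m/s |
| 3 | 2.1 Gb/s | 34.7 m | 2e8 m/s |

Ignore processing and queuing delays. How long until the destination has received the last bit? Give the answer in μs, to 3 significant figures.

L = 146 × 8 = 1168 bits.
Transmission delay per hop = L/R = 1168/2100000000 = 0.55619 μs; 3 hops → 1.66857 μs.
Propagation delays (d/s per hop): 0.689655, 1.2381, 0.1735 μs; sum = 2.10125 μs.
End-to-end = 3.77 μs.

3.77 μs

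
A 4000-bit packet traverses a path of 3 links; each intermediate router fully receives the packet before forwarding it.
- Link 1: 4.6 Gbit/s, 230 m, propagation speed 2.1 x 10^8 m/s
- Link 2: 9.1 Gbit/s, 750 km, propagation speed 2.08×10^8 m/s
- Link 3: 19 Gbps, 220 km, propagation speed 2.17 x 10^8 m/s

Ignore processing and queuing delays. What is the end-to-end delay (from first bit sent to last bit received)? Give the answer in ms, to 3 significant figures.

Transmission delays (L/R per hop): 0.000869565, 0.00043956, 0.000210526 ms; sum = 0.00151965 ms.
Propagation delays (d/s per hop): 0.00109524, 3.60577, 1.01382 ms; sum = 4.62069 ms.
End-to-end = 4.62 ms.

4.62 ms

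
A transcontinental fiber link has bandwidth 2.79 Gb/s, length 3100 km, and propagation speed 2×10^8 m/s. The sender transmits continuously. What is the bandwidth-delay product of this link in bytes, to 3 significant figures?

Propagation delay = 3100000 / 200000000 = 0.0155 s.
BDP = R × t_prop = 2790000000 × 0.0155 = 43245000 bits.
In bytes: 43245000/8 = 5410000 bytes.

5410000 bytes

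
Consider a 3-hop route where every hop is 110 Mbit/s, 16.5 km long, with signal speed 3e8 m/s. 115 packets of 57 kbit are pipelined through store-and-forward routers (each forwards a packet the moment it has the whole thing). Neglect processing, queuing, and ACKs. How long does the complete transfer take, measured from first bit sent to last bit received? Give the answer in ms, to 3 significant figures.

Per-hop transmission t_tx = L/R = 57000/110000000 = 0.518182 ms.
Per-hop propagation t_prop = 16500/300000000 = 0.055 ms.
Pipeline fill: first packet needs 3·t_tx to clear all hops; remaining 114 packets each add one t_tx.
Total = (3+115-1)·t_tx + 3·t_prop = 117·0.518182 + 3·0.055 = 60.8 ms.

60.8 ms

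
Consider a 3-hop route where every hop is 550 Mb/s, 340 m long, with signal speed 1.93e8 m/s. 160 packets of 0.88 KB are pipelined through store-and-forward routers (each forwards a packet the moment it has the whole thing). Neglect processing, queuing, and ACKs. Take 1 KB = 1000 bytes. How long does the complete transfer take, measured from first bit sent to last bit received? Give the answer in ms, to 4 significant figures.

2.079 ms

Per-hop transmission t_tx = L/R = 7040/550000000 = 0.0128 ms.
Per-hop propagation t_prop = 340/193000000 = 0.00176166 ms.
Pipeline fill: first packet needs 3·t_tx to clear all hops; remaining 159 packets each add one t_tx.
Total = (3+160-1)·t_tx + 3·t_prop = 162·0.0128 + 3·0.00176166 = 2.079 ms.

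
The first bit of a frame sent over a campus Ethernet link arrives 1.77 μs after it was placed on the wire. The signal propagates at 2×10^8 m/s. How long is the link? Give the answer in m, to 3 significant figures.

354 m

d = s × t_prop = 200000000 × 1.77e-06 = 354 m.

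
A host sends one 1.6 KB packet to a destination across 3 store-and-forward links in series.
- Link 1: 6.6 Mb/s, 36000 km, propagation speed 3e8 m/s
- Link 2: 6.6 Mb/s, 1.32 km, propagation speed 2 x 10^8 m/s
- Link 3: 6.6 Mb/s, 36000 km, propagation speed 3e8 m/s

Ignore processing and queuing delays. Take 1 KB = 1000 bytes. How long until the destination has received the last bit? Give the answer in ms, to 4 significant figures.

245.8 ms

L = 12800 bits.
Transmission delay per hop = L/R = 12800/6600000 = 1.93939 ms; 3 hops → 5.81818 ms.
Propagation delays (d/s per hop): 120, 0.0066, 120 ms; sum = 240.007 ms.
End-to-end = 245.8 ms.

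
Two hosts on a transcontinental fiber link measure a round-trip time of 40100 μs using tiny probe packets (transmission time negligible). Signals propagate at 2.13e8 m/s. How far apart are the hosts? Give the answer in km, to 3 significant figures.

4270 km

One-way propagation = RTT/2 = 20050 μs.
d = s × t = 213000000 × 0.02005 = 4270 km.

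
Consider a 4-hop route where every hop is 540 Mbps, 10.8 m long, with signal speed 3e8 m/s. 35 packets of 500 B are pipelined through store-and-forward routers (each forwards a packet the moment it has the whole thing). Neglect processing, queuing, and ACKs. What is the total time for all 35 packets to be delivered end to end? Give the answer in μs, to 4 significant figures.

Per-hop transmission t_tx = L/R = 4000/540000000 = 7.40741 μs.
Per-hop propagation t_prop = 10.8/300000000 = 0.036 μs.
Pipeline fill: first packet needs 4·t_tx to clear all hops; remaining 34 packets each add one t_tx.
Total = (4+35-1)·t_tx + 4·t_prop = 38·7.40741 + 4·0.036 = 281.6 μs.

281.6 μs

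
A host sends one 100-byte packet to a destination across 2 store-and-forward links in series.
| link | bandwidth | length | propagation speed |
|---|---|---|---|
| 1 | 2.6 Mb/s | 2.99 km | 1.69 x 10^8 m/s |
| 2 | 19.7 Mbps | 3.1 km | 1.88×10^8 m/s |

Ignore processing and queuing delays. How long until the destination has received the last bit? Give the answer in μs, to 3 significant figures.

382 μs

L = 100 × 8 = 800 bits.
Transmission delays (L/R per hop): 307.692, 40.6091 μs; sum = 348.301 μs.
Propagation delays (d/s per hop): 17.6923, 16.4894 μs; sum = 34.1817 μs.
End-to-end = 382 μs.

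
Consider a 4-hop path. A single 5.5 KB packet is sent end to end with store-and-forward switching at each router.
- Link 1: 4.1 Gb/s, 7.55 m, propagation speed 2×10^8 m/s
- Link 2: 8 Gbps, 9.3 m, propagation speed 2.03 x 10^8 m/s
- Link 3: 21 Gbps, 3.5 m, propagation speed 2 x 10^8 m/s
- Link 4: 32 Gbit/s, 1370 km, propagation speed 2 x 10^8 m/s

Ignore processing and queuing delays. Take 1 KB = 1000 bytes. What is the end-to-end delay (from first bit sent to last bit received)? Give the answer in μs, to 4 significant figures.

6870 μs

L = 44000 bits.
Transmission delays (L/R per hop): 10.7317, 5.5, 2.09524, 1.375 μs; sum = 19.7019 μs.
Propagation delays (d/s per hop): 0.03775, 0.0458128, 0.0175, 6850 μs; sum = 6850.1 μs.
End-to-end = 6870 μs.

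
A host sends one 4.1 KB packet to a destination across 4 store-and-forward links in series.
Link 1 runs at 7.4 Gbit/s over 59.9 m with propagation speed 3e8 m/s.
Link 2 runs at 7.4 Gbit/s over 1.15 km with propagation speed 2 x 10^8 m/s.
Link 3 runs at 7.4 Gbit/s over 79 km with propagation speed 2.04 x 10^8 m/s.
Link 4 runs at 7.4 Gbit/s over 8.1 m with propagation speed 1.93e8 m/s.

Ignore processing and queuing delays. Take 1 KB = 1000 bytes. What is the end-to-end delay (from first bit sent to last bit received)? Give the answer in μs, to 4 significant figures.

411.0 μs

L = 32800 bits.
Transmission delay per hop = L/R = 32800/7400000000 = 4.43243 μs; 4 hops → 17.7297 μs.
Propagation delays (d/s per hop): 0.199667, 5.75, 387.255, 0.0419689 μs; sum = 393.247 μs.
End-to-end = 411.0 μs.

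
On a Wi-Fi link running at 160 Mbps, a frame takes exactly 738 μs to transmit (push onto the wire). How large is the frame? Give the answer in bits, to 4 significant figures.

118100 bits

L = R × t_tx = 160000000 b/s × 0.000738 s = 118080 bits.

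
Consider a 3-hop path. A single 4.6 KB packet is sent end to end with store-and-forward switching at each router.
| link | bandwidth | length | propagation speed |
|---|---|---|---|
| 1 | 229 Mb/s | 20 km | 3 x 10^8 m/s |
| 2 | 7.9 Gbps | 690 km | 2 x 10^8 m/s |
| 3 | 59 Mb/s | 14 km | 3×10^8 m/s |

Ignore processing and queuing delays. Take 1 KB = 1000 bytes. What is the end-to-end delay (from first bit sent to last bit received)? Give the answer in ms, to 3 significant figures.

4.35 ms

L = 36800 bits.
Transmission delays (L/R per hop): 0.160699, 0.00465823, 0.623729 ms; sum = 0.789086 ms.
Propagation delays (d/s per hop): 0.0666667, 3.45, 0.0466667 ms; sum = 3.56333 ms.
End-to-end = 4.35 ms.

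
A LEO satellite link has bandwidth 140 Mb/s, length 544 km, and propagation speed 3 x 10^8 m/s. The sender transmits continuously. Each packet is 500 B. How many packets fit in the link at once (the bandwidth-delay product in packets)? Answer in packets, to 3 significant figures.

Propagation delay = 544000 / 300000000 = 0.00181333 s.
BDP = R × t_prop = 140000000 × 0.00181333 = 253867 bits.
In packets of 4000 bits: 63.5 packets.

63.5 packets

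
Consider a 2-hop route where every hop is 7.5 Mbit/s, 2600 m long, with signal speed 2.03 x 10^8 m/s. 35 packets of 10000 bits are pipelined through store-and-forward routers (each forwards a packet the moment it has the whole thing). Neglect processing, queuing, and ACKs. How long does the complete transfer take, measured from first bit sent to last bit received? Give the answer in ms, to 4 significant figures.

48.03 ms

Per-hop transmission t_tx = L/R = 10000/7500000 = 1.33333 ms.
Per-hop propagation t_prop = 2600/2.03e+08 = 0.0128079 ms.
Pipeline fill: first packet needs 2·t_tx to clear all hops; remaining 34 packets each add one t_tx.
Total = (2+35-1)·t_tx + 2·t_prop = 36·1.33333 + 2·0.0128079 = 48.03 ms.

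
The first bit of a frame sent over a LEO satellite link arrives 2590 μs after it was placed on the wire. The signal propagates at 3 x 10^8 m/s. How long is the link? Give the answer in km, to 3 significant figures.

d = s × t_prop = 300000000 × 0.00259 = 777 km.

777 km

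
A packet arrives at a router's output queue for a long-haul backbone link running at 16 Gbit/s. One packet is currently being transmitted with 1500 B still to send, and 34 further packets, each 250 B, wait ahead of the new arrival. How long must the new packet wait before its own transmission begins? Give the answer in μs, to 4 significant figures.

Each queued packet: L/R = 2000/16000000000 = 0.125 μs.
34 queued → 4.25 μs.
Plus remaining 12000 bits of current packet: 0.75 μs.
Queuing delay = 5.000 μs.

5.000 μs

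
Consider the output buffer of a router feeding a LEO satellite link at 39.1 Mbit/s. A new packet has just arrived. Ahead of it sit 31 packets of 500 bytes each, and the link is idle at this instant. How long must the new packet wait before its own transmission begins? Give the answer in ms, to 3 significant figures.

Each queued packet: L/R = 4000/39100000 = 0.102302 ms.
31 queued → 3.17136 ms.
Queuing delay = 3.17 ms.

3.17 ms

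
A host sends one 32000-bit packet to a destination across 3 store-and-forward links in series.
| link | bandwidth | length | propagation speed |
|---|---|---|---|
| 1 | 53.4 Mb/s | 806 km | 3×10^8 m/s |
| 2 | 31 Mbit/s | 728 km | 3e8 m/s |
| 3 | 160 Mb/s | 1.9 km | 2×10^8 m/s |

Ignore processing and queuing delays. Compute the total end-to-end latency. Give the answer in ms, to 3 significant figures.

Transmission delays (L/R per hop): 0.599251, 1.03226, 0.2 ms; sum = 1.83151 ms.
Propagation delays (d/s per hop): 2.68667, 2.42667, 0.0095 ms; sum = 5.12283 ms.
End-to-end = 6.95 ms.

6.95 ms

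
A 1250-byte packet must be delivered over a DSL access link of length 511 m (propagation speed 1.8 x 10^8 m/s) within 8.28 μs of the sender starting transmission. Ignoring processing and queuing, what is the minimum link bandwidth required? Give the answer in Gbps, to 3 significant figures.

1.84 Gbps

L = 10000 bits.
Propagation delay = 511 / 180000000 = 2.83889 μs.
Transmission budget = 8.28 − 2.83889 = 5.44111 μs.
R ≥ L / t_tx = 10000 bits / 5.44111e-06 s = 1.84 Gbps.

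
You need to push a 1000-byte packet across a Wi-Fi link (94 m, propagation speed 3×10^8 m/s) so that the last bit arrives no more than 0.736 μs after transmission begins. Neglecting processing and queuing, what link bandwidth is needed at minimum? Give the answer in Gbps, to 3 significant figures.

L = 8000 bits.
Propagation delay = 94 / 300000000 = 0.313333 μs.
Transmission budget = 0.736 − 0.313333 = 0.422667 μs.
R ≥ L / t_tx = 8000 bits / 4.22667e-07 s = 18.9 Gbps.

18.9 Gbps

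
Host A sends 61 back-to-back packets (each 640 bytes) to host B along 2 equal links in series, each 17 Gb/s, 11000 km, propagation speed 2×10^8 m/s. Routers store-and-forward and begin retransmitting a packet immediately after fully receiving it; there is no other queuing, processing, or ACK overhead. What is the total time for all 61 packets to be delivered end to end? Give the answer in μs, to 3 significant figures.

Per-hop transmission t_tx = L/R = 5120/17000000000 = 0.301176 μs.
Per-hop propagation t_prop = 11000000/200000000 = 55000 μs.
Pipeline fill: first packet needs 2·t_tx to clear all hops; remaining 60 packets each add one t_tx.
Total = (2+61-1)·t_tx + 2·t_prop = 62·0.301176 + 2·55000 = 110000 μs.

110000 μs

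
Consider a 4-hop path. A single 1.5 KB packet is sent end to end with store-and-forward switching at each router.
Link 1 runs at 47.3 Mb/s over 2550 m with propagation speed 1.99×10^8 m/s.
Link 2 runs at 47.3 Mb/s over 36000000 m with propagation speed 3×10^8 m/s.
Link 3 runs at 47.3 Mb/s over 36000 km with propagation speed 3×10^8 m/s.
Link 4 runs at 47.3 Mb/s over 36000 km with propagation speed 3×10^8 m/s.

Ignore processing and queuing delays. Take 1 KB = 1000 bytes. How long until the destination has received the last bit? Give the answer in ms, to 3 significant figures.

L = 12000 bits.
Transmission delay per hop = L/R = 12000/47300000 = 0.2537 ms; 4 hops → 1.0148 ms.
Propagation delays (d/s per hop): 0.0128141, 120, 120, 120 ms; sum = 360.013 ms.
End-to-end = 361 ms.

361 ms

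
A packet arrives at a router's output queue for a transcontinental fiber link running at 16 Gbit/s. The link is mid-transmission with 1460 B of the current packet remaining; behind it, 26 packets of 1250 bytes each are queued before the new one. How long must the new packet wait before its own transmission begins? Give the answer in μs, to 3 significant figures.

17.0 μs

Each queued packet: L/R = 10000/16000000000 = 0.625 μs.
26 queued → 16.25 μs.
Plus remaining 11680 bits of current packet: 0.73 μs.
Queuing delay = 17.0 μs.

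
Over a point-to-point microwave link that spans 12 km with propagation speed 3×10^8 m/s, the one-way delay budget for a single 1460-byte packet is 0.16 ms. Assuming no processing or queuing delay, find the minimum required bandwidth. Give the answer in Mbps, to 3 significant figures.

L = 11680 bits.
Propagation delay = 12000 / 300000000 = 0.04 ms.
Transmission budget = 0.16 − 0.04 = 0.12 ms.
R ≥ L / t_tx = 11680 bits / 0.00012 s = 97.3 Mbps.

97.3 Mbps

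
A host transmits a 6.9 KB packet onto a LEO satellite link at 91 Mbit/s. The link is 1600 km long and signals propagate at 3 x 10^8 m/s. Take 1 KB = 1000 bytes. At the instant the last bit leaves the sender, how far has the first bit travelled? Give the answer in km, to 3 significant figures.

182 km

t_tx = L/R = 55200/91000000 = 0.000606593 s.
Distance = s × t_tx = 300000000 × 0.000606593 = 182 km.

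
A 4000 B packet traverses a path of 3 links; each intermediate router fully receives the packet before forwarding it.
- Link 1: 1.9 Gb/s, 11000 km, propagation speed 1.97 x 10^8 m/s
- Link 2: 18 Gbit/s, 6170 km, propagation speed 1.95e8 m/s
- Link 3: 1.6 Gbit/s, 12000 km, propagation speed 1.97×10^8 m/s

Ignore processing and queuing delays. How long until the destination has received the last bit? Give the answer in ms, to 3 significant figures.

148 ms

L = 4000 × 8 = 32000 bits.
Transmission delays (L/R per hop): 0.0168421, 0.00177778, 0.02 ms; sum = 0.0386199 ms.
Propagation delays (d/s per hop): 55.8376, 31.641, 60.9137 ms; sum = 148.392 ms.
End-to-end = 148 ms.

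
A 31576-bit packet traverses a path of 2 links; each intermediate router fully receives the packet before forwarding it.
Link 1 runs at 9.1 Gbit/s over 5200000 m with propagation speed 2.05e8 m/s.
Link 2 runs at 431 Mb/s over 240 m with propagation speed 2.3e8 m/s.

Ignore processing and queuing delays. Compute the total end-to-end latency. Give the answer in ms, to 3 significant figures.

25.4 ms

Transmission delays (L/R per hop): 0.00346989, 0.0732622 ms; sum = 0.0767321 ms.
Propagation delays (d/s per hop): 25.3659, 0.00104348 ms; sum = 25.3669 ms.
End-to-end = 25.4 ms.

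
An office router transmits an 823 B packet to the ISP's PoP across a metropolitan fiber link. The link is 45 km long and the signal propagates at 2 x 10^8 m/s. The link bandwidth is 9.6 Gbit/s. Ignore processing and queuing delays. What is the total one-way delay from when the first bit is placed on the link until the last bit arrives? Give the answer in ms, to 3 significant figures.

0.226 ms

L = 823 × 8 = 6584 bits.
Transmission delay = L/R = 6584 / 9600000000 = 0.000685833 ms.
Propagation delay = d/s = 45000 m / 200000000 m/s = 0.225 ms.
Total = 0.226 ms.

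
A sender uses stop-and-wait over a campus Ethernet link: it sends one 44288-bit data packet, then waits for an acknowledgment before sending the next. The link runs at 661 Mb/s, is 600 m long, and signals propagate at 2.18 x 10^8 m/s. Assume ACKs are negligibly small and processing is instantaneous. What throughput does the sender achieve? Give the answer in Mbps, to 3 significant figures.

611 Mbps

t_tx = L/R = 44288/661000000 = 6.70015e-05 s.
t_prop = 600/2.18e+08 = 2.75229e-06 s; RTT = 5.50459e-06 s.
Cycle = t_tx + RTT = 7.25061e-05 s.
Throughput = L / cycle = 44288 / 7.25061e-05 = 611 Mbps.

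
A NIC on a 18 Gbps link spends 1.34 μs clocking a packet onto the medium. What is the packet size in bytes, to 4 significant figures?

3015 bytes

L = R × t_tx = 18000000000 b/s × 1.34e-06 s = 24120 bits.
In bytes: 24120 / 8 = 3015 bytes.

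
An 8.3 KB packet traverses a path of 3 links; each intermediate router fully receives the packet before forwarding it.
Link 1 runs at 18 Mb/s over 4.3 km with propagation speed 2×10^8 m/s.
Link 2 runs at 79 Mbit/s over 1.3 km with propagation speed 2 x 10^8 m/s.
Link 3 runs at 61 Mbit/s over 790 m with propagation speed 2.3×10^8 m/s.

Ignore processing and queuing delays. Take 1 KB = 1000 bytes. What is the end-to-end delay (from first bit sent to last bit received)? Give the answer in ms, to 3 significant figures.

L = 66400 bits.
Transmission delays (L/R per hop): 3.68889, 0.840506, 1.08852 ms; sum = 5.61792 ms.
Propagation delays (d/s per hop): 0.0215, 0.0065, 0.00343478 ms; sum = 0.0314348 ms.
End-to-end = 5.65 ms.

5.65 ms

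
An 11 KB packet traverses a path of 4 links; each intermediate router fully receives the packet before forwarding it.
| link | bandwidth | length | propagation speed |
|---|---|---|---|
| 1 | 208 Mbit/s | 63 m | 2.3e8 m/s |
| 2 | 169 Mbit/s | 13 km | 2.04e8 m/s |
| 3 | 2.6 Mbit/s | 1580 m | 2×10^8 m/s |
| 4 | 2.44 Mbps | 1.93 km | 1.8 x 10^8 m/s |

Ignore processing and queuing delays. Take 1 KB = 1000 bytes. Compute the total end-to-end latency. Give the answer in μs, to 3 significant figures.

L = 88000 bits.
Transmission delays (L/R per hop): 423.077, 520.71, 33846.2, 36065.6 μs; sum = 70855.5 μs.
Propagation delays (d/s per hop): 0.273913, 63.7255, 7.9, 10.7222 μs; sum = 82.6216 μs.
End-to-end = 70900 μs.

70900 μs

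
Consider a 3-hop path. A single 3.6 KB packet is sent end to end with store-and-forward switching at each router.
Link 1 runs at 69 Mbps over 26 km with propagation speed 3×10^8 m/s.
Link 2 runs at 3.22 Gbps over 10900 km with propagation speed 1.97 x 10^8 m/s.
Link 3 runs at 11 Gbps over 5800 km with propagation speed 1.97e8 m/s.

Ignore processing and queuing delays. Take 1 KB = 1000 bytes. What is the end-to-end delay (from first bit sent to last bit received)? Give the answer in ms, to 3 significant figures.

L = 28800 bits.
Transmission delays (L/R per hop): 0.417391, 0.0089441, 0.00261818 ms; sum = 0.428954 ms.
Propagation delays (d/s per hop): 0.0866667, 55.3299, 29.4416 ms; sum = 84.8582 ms.
End-to-end = 85.3 ms.

85.3 ms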